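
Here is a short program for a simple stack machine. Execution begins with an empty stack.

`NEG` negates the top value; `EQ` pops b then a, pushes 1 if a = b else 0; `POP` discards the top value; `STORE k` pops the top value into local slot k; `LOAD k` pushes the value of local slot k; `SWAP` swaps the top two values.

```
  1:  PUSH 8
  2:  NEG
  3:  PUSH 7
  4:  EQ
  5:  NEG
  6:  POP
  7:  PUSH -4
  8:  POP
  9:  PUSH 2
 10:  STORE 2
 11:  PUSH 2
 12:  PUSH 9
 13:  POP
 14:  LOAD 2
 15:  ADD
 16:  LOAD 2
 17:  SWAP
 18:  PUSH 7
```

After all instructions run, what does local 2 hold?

PUSH 8  → 8
NEG     → -8
PUSH 7  → -8 7
EQ      → 0
NEG     → 0
POP     → (empty)
PUSH -4 → -4
POP     → (empty)
PUSH 2  → 2
STORE 2 → (empty)
PUSH 2  → 2
PUSH 9  → 2 9
POP     → 2
LOAD 2  → 2 2
ADD     → 4
LOAD 2  → 4 2
SWAP    → 2 4
PUSH 7  → 2 4 7

2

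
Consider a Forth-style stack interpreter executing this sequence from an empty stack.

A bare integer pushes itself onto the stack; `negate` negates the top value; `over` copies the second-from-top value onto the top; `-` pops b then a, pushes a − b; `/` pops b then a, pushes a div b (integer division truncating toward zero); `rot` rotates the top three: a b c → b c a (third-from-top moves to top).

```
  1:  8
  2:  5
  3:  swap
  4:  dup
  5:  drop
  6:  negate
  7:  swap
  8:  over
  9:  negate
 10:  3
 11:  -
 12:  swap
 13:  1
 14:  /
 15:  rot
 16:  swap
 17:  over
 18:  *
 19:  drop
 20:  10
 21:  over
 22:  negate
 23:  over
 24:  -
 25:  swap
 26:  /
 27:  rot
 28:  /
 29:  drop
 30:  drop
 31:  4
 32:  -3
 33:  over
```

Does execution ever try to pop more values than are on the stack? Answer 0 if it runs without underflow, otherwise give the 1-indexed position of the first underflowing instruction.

0

8      → 8
5      → 8 5
swap   → 5 8
dup    → 5 8 8
drop   → 5 8
negate → 5 -8
swap   → -8 5
over   → -8 5 -8
negate → -8 5 8
3      → -8 5 8 3
-      → -8 5 5
swap   → -8 5 5
1      → -8 5 5 1
/      → -8 5 5
rot    → 5 5 -8
swap   → 5 -8 5
over   → 5 -8 5 -8
*      → 5 -8 -40
drop   → 5 -8
10     → 5 -8 10
over   → 5 -8 10 -8
negate → 5 -8 10 8
over   → 5 -8 10 8 10
-      → 5 -8 10 -2
swap   → 5 -8 -2 10
/      → 5 -8 0
rot    → -8 0 5
/      → -8 0
drop   → -8
drop   → (empty)
4      → 4
-3     → 4 -3
over   → 4 -3 4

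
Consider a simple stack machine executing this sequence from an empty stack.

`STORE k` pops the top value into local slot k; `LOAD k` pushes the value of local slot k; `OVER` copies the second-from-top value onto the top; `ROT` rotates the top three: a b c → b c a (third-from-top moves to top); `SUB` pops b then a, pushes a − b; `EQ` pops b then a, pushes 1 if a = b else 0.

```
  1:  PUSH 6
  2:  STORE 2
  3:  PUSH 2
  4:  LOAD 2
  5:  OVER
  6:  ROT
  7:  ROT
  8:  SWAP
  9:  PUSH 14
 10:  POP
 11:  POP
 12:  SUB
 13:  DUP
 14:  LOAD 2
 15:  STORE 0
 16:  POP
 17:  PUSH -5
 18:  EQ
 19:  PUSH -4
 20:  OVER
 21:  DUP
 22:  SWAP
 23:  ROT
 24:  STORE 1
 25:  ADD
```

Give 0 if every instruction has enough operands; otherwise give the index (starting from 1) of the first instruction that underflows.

PUSH 6   [6]
STORE 2  []
PUSH 2   [2]
LOAD 2   [2, 6]
OVER     [2, 6, 2]
ROT      [6, 2, 2]
ROT      [2, 2, 6]
SWAP     [2, 6, 2]
PUSH 14  [2, 6, 2, 14]
POP      [2, 6, 2]
POP      [2, 6]
SUB      [-4]
DUP      [-4, -4]
LOAD 2   [-4, -4, 6]
STORE 0  [-4, -4]
POP      [-4]
PUSH -5  [-4, -5]
EQ       [0]
PUSH -4  [0, -4]
OVER     [0, -4, 0]
DUP      [0, -4, 0, 0]
SWAP     [0, -4, 0, 0]
ROT      [0, 0, 0, -4]
STORE 1  [0, 0, 0]
ADD      [0, 0]

0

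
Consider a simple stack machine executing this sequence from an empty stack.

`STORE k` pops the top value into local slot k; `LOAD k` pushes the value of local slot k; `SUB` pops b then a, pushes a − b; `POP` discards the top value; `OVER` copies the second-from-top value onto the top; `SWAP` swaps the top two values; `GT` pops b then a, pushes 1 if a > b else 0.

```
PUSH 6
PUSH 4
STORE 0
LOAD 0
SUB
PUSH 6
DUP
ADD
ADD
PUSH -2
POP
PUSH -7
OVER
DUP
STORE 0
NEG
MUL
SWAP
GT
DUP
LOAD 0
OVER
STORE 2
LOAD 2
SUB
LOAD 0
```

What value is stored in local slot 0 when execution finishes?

14

PUSH 6  -> 6
PUSH 4  -> 6 4
STORE 0 -> 6
LOAD 0  -> 6 4
SUB     -> 2
PUSH 6  -> 2 6
DUP     -> 2 6 6
ADD     -> 2 12
ADD     -> 14
PUSH -2 -> 14 -2
POP     -> 14
PUSH -7 -> 14 -7
OVER    -> 14 -7 14
DUP     -> 14 -7 14 14
STORE 0 -> 14 -7 14
NEG     -> 14 -7 -14
MUL     -> 14 98
SWAP    -> 98 14
GT      -> 1
DUP     -> 1 1
LOAD 0  -> 1 1 14
OVER    -> 1 1 14 1
STORE 2 -> 1 1 14
LOAD 2  -> 1 1 14 1
SUB     -> 1 1 13
LOAD 0  -> 1 1 13 14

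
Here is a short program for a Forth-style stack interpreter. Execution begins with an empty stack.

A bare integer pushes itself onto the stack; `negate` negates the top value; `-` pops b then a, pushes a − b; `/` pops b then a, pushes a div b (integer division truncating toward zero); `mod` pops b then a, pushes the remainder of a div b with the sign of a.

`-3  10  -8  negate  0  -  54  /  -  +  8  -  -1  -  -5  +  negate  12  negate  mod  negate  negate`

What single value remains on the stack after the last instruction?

-3     -> -3
10     -> -3 10
-8     -> -3 10 -8
negate -> -3 10 8
0      -> -3 10 8 0
-      -> -3 10 8
54     -> -3 10 8 54
/      -> -3 10 0
-      -> -3 10
+      -> 7
8      -> 7 8
-      -> -1
-1     -> -1 -1
-      -> 0
-5     -> 0 -5
+      -> -5
negate -> 5
12     -> 5 12
negate -> 5 -12
mod    -> 5
negate -> -5
negate -> 5

5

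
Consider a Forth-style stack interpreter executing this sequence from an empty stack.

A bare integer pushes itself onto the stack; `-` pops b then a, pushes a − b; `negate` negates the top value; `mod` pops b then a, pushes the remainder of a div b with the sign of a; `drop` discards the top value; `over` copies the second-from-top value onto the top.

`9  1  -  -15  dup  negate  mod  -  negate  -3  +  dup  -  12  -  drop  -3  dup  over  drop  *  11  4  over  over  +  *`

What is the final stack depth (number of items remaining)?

3

9      → [9]
1      → [9, 1]
-      → [8]
-15    → [8, -15]
dup    → [8, -15, -15]
negate → [8, -15, 15]
mod    → [8, 0]
-      → [8]
negate → [-8]
-3     → [-8, -3]
+      → [-11]
dup    → [-11, -11]
-      → [0]
12     → [0, 12]
-      → [-12]
drop   → []
-3     → [-3]
dup    → [-3, -3]
over   → [-3, -3, -3]
drop   → [-3, -3]
*      → [9]
11     → [9, 11]
4      → [9, 11, 4]
over   → [9, 11, 4, 11]
over   → [9, 11, 4, 11, 4]
+      → [9, 11, 4, 15]
*      → [9, 11, 60]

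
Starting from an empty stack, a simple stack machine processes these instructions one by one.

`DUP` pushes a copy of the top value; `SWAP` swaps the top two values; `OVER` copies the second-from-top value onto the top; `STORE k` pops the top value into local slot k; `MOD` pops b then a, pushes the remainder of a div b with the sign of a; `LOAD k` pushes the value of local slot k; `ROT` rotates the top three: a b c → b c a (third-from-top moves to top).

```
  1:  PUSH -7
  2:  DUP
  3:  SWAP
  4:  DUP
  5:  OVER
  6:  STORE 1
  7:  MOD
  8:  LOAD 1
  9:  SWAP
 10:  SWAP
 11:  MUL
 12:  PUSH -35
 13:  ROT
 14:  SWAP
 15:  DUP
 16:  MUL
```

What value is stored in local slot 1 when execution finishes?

-7

PUSH -7  → [-7]
DUP      → [-7, -7]
SWAP     → [-7, -7]
DUP      → [-7, -7, -7]
OVER     → [-7, -7, -7, -7]
STORE 1  → [-7, -7, -7]
MOD      → [-7, 0]
LOAD 1   → [-7, 0, -7]
SWAP     → [-7, -7, 0]
SWAP     → [-7, 0, -7]
MUL      → [-7, 0]
PUSH -35 → [-7, 0, -35]
ROT      → [0, -35, -7]
SWAP     → [0, -7, -35]
DUP      → [0, -7, -35, -35]
MUL      → [0, -7, 1225]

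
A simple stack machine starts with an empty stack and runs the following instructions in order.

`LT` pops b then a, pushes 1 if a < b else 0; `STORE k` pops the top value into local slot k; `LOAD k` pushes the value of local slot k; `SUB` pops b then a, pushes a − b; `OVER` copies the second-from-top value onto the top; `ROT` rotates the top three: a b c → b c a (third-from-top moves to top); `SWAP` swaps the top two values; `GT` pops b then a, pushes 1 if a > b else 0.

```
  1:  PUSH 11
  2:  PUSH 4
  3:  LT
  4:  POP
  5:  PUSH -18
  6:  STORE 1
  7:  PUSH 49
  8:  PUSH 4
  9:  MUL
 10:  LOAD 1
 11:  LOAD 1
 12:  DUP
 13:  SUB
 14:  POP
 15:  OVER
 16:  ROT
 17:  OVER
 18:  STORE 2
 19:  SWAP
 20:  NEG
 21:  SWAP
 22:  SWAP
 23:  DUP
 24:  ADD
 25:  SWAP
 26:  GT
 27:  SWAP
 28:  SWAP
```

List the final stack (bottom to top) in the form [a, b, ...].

[-18, 0]

PUSH 11  : [11]
PUSH 4   : [11, 4]
LT       : [0]
POP      : []
PUSH -18 : [-18]
STORE 1  : []
PUSH 49  : [49]
PUSH 4   : [49, 4]
MUL      : [196]
LOAD 1   : [196, -18]
LOAD 1   : [196, -18, -18]
DUP      : [196, -18, -18, -18]
SUB      : [196, -18, 0]
POP      : [196, -18]
OVER     : [196, -18, 196]
ROT      : [-18, 196, 196]
OVER     : [-18, 196, 196, 196]
STORE 2  : [-18, 196, 196]
SWAP     : [-18, 196, 196]
NEG      : [-18, 196, -196]
SWAP     : [-18, -196, 196]
SWAP     : [-18, 196, -196]
DUP      : [-18, 196, -196, -196]
ADD      : [-18, 196, -392]
SWAP     : [-18, -392, 196]
GT       : [-18, 0]
SWAP     : [0, -18]
SWAP     : [-18, 0]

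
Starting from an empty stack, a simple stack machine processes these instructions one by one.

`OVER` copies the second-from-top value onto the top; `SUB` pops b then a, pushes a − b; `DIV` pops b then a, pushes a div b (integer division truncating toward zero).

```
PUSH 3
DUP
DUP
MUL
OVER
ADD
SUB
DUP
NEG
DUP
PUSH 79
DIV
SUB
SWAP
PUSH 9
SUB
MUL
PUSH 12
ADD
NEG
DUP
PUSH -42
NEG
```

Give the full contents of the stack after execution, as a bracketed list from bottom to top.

[150, 150, 42]

PUSH 3    3
DUP       3 3
DUP       3 3 3
MUL       3 9
OVER      3 9 3
ADD       3 12
SUB       -9
DUP       -9 -9
NEG       -9 9
DUP       -9 9 9
PUSH 79   -9 9 9 79
DIV       -9 9 0
SUB       -9 9
SWAP      9 -9
PUSH 9    9 -9 9
SUB       9 -18
MUL       -162
PUSH 12   -162 12
ADD       -150
NEG       150
DUP       150 150
PUSH -42  150 150 -42
NEG       150 150 42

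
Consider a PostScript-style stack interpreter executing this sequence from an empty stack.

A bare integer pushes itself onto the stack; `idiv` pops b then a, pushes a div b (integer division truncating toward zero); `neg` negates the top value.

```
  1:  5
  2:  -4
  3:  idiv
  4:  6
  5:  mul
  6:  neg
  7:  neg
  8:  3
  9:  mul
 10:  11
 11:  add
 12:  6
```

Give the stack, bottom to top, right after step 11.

5     5
-4    5 -4
idiv  -1
6     -1 6
mul   -6
neg   6
neg   -6
3     -6 3
mul   -18
11    -18 11
add   -7

[-7]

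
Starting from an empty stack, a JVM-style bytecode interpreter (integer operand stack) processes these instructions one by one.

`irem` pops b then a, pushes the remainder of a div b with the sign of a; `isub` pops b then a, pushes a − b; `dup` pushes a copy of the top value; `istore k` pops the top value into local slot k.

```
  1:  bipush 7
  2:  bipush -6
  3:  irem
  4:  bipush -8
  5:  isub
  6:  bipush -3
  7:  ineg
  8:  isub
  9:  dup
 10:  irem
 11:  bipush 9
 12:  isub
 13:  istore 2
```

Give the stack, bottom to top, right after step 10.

bipush 7  → [7]
bipush -6 → [7, -6]
irem      → [1]
bipush -8 → [1, -8]
isub      → [9]
bipush -3 → [9, -3]
ineg      → [9, 3]
isub      → [6]
dup       → [6, 6]
irem      → [0]

[0]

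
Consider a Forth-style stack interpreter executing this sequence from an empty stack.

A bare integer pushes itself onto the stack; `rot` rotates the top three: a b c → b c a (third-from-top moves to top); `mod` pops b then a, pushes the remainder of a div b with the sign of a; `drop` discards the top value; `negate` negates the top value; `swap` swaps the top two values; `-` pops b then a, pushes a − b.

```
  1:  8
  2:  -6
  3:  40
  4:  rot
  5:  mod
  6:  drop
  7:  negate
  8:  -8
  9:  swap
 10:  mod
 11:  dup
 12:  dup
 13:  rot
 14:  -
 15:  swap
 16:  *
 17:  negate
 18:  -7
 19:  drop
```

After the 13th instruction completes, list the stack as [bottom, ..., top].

8       [8]
-6      [8, -6]
40      [8, -6, 40]
rot     [-6, 40, 8]
mod     [-6, 0]
drop    [-6]
negate  [6]
-8      [6, -8]
swap    [-8, 6]
mod     [-2]
dup     [-2, -2]
dup     [-2, -2, -2]
rot     [-2, -2, -2]

[-2, -2, -2]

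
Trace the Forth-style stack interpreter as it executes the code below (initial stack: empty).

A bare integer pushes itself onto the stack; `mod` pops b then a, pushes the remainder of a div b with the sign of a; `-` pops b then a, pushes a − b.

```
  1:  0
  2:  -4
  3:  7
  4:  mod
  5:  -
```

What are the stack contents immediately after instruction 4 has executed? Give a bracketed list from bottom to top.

[0, -4]

0   -> 0
-4  -> 0 -4
7   -> 0 -4 7
mod -> 0 -4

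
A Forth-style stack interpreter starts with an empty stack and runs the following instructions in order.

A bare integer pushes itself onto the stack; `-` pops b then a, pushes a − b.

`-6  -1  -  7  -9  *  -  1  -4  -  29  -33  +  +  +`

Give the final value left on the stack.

-6  → [-6]
-1  → [-6, -1]
-   → [-5]
7   → [-5, 7]
-9  → [-5, 7, -9]
*   → [-5, -63]
-   → [58]
1   → [58, 1]
-4  → [58, 1, -4]
-   → [58, 5]
29  → [58, 5, 29]
-33 → [58, 5, 29, -33]
+   → [58, 5, -4]
+   → [58, 1]
+   → [59]

59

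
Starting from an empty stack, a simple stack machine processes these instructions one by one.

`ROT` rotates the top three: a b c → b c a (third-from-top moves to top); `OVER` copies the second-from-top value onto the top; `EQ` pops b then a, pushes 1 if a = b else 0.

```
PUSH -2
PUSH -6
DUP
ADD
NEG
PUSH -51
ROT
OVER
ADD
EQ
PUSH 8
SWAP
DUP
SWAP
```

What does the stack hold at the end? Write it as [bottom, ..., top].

[12, 8, 0, 0]

PUSH -2   [-2]
PUSH -6   [-2, -6]
DUP       [-2, -6, -6]
ADD       [-2, -12]
NEG       [-2, 12]
PUSH -51  [-2, 12, -51]
ROT       [12, -51, -2]
OVER      [12, -51, -2, -51]
ADD       [12, -51, -53]
EQ        [12, 0]
PUSH 8    [12, 0, 8]
SWAP      [12, 8, 0]
DUP       [12, 8, 0, 0]
SWAP      [12, 8, 0, 0]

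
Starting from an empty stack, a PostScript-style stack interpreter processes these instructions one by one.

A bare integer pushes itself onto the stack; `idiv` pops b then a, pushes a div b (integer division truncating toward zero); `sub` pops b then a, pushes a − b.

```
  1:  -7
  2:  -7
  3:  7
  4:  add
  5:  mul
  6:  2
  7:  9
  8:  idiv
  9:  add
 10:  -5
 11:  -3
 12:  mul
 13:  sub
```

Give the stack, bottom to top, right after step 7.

[0, 2, 9]

-7   -7
-7   -7 -7
7    -7 -7 7
add  -7 0
mul  0
2    0 2
9    0 2 9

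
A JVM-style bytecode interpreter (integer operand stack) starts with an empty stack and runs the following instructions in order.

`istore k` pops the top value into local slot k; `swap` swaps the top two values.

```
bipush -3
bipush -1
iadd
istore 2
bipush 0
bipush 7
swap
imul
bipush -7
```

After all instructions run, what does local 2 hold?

-4

bipush -3 : -3
bipush -1 : -3 -1
iadd      : -4
istore 2  : (empty)
bipush 0  : 0
bipush 7  : 0 7
swap      : 7 0
imul      : 0
bipush -7 : 0 -7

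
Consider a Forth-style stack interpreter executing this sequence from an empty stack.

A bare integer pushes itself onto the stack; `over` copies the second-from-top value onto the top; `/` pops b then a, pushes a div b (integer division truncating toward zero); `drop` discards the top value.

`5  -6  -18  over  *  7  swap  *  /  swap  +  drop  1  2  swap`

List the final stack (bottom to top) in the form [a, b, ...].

[2, 1]

5    → [5]
-6   → [5, -6]
-18  → [5, -6, -18]
over → [5, -6, -18, -6]
*    → [5, -6, 108]
7    → [5, -6, 108, 7]
swap → [5, -6, 7, 108]
*    → [5, -6, 756]
/    → [5, 0]
swap → [0, 5]
+    → [5]
drop → []
1    → [1]
2    → [1, 2]
swap → [2, 1]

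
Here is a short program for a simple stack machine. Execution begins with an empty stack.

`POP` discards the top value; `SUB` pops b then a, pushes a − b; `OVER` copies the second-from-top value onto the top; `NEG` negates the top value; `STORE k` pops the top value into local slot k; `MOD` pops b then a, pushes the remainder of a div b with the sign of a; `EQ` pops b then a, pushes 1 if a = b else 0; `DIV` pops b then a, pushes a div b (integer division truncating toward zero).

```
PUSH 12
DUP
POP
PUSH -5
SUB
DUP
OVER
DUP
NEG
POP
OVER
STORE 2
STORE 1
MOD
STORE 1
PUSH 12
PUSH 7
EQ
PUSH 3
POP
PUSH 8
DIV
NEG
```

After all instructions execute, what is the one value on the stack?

PUSH 12  [12]
DUP      [12, 12]
POP      [12]
PUSH -5  [12, -5]
SUB      [17]
DUP      [17, 17]
OVER     [17, 17, 17]
DUP      [17, 17, 17, 17]
NEG      [17, 17, 17, -17]
POP      [17, 17, 17]
OVER     [17, 17, 17, 17]
STORE 2  [17, 17, 17]
STORE 1  [17, 17]
MOD      [0]
STORE 1  []
PUSH 12  [12]
PUSH 7   [12, 7]
EQ       [0]
PUSH 3   [0, 3]
POP      [0]
PUSH 8   [0, 8]
DIV      [0]
NEG      [0]

0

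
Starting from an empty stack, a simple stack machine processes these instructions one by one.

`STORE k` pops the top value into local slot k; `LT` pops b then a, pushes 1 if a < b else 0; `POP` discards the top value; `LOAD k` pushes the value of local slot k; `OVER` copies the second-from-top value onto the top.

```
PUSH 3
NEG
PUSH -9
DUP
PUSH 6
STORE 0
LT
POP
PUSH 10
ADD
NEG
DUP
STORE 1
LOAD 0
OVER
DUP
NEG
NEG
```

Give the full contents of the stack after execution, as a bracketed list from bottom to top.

[-7, 6, -7, -7]

PUSH 3   [3]
NEG      [-3]
PUSH -9  [-3, -9]
DUP      [-3, -9, -9]
PUSH 6   [-3, -9, -9, 6]
STORE 0  [-3, -9, -9]
LT       [-3, 0]
POP      [-3]
PUSH 10  [-3, 10]
ADD      [7]
NEG      [-7]
DUP      [-7, -7]
STORE 1  [-7]
LOAD 0   [-7, 6]
OVER     [-7, 6, -7]
DUP      [-7, 6, -7, -7]
NEG      [-7, 6, -7, 7]
NEG      [-7, 6, -7, -7]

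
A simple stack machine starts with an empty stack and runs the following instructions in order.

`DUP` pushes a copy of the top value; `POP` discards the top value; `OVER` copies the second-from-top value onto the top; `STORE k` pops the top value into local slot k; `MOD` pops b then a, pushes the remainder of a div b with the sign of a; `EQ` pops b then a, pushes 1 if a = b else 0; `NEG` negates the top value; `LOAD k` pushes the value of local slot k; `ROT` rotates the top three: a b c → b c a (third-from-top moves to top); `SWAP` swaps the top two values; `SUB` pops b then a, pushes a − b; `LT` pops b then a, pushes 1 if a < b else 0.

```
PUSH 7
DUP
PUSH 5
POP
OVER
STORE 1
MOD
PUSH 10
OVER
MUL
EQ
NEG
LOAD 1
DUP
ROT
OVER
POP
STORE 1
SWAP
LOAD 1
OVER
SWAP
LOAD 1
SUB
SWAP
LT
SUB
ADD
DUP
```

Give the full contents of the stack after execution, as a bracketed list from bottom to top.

PUSH 7  -> 7
DUP     -> 7 7
PUSH 5  -> 7 7 5
POP     -> 7 7
OVER    -> 7 7 7
STORE 1 -> 7 7
MOD     -> 0
PUSH 10 -> 0 10
OVER    -> 0 10 0
MUL     -> 0 0
EQ      -> 1
NEG     -> -1
LOAD 1  -> -1 7
DUP     -> -1 7 7
ROT     -> 7 7 -1
OVER    -> 7 7 -1 7
POP     -> 7 7 -1
STORE 1 -> 7 7
SWAP    -> 7 7
LOAD 1  -> 7 7 -1
OVER    -> 7 7 -1 7
SWAP    -> 7 7 7 -1
LOAD 1  -> 7 7 7 -1 -1
SUB     -> 7 7 7 0
SWAP    -> 7 7 0 7
LT      -> 7 7 1
SUB     -> 7 6
ADD     -> 13
DUP     -> 13 13

[13, 13]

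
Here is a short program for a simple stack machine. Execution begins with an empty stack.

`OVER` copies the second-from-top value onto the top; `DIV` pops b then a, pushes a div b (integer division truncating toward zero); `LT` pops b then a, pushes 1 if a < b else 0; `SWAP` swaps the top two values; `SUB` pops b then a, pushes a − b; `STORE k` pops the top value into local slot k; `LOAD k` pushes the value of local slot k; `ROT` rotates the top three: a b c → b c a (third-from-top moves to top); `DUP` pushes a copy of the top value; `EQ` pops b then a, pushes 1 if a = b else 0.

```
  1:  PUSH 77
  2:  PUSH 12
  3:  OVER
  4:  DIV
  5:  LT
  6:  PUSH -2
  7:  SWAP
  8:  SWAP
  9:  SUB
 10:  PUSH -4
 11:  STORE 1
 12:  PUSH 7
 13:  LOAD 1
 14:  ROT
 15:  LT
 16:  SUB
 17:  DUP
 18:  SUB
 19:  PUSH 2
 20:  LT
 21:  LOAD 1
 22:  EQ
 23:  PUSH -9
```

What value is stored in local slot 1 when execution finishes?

-4

PUSH 77 → 77
PUSH 12 → 77 12
OVER    → 77 12 77
DIV     → 77 0
LT      → 0
PUSH -2 → 0 -2
SWAP    → -2 0
SWAP    → 0 -2
SUB     → 2
PUSH -4 → 2 -4
STORE 1 → 2
PUSH 7  → 2 7
LOAD 1  → 2 7 -4
ROT     → 7 -4 2
LT      → 7 1
SUB     → 6
DUP     → 6 6
SUB     → 0
PUSH 2  → 0 2
LT      → 1
LOAD 1  → 1 -4
EQ      → 0
PUSH -9 → 0 -9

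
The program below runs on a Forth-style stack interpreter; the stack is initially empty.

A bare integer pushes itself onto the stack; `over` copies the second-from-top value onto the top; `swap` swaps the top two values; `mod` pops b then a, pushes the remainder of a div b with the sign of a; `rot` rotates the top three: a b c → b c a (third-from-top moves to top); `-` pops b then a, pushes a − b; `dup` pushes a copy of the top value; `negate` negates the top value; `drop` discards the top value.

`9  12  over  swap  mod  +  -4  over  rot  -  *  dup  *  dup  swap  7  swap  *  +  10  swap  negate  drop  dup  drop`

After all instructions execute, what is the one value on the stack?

10

9      → 9
12     → 9 12
over   → 9 12 9
swap   → 9 9 12
mod    → 9 9
+      → 18
-4     → 18 -4
over   → 18 -4 18
rot    → -4 18 18
-      → -4 0
*      → 0
dup    → 0 0
*      → 0
dup    → 0 0
swap   → 0 0
7      → 0 0 7
swap   → 0 7 0
*      → 0 0
+      → 0
10     → 0 10
swap   → 10 0
negate → 10 0
drop   → 10
dup    → 10 10
drop   → 10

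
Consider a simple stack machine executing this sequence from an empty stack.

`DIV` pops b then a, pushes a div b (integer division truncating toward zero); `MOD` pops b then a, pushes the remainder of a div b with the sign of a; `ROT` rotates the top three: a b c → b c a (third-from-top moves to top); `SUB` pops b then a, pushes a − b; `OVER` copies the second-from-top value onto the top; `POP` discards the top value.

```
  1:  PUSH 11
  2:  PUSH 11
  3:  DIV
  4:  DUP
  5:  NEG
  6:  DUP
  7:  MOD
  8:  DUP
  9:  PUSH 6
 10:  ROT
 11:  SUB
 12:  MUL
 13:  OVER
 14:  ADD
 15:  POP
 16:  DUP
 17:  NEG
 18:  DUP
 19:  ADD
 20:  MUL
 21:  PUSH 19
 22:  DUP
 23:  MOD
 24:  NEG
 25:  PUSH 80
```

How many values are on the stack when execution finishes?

3

PUSH 11 → 11
PUSH 11 → 11 11
DIV     → 1
DUP     → 1 1
NEG     → 1 -1
DUP     → 1 -1 -1
MOD     → 1 0
DUP     → 1 0 0
PUSH 6  → 1 0 0 6
ROT     → 1 0 6 0
SUB     → 1 0 6
MUL     → 1 0
OVER    → 1 0 1
ADD     → 1 1
POP     → 1
DUP     → 1 1
NEG     → 1 -1
DUP     → 1 -1 -1
ADD     → 1 -2
MUL     → -2
PUSH 19 → -2 19
DUP     → -2 19 19
MOD     → -2 0
NEG     → -2 0
PUSH 80 → -2 0 80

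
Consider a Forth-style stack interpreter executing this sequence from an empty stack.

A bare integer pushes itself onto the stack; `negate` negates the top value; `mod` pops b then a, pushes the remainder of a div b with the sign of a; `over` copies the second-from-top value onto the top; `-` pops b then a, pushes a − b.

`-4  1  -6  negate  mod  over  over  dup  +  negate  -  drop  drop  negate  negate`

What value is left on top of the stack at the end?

-4     → -4
1      → -4 1
-6     → -4 1 -6
negate → -4 1 6
mod    → -4 1
over   → -4 1 -4
over   → -4 1 -4 1
dup    → -4 1 -4 1 1
+      → -4 1 -4 2
negate → -4 1 -4 -2
-      → -4 1 -2
drop   → -4 1
drop   → -4
negate → 4
negate → -4

-4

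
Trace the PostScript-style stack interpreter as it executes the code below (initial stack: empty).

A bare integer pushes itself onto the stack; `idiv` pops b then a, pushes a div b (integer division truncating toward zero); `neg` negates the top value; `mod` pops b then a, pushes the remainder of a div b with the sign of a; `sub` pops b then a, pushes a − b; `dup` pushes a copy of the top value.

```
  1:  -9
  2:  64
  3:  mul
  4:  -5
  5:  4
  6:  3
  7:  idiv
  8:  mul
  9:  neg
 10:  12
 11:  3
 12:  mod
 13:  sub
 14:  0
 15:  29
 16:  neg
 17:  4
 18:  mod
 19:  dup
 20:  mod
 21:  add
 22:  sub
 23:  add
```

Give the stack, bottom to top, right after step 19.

-9    -9
64    -9 64
mul   -576
-5    -576 -5
4     -576 -5 4
3     -576 -5 4 3
idiv  -576 -5 1
mul   -576 -5
neg   -576 5
12    -576 5 12
3     -576 5 12 3
mod   -576 5 0
sub   -576 5
0     -576 5 0
29    -576 5 0 29
neg   -576 5 0 -29
4     -576 5 0 -29 4
mod   -576 5 0 -1
dup   -576 5 0 -1 -1

[-576, 5, 0, -1, -1]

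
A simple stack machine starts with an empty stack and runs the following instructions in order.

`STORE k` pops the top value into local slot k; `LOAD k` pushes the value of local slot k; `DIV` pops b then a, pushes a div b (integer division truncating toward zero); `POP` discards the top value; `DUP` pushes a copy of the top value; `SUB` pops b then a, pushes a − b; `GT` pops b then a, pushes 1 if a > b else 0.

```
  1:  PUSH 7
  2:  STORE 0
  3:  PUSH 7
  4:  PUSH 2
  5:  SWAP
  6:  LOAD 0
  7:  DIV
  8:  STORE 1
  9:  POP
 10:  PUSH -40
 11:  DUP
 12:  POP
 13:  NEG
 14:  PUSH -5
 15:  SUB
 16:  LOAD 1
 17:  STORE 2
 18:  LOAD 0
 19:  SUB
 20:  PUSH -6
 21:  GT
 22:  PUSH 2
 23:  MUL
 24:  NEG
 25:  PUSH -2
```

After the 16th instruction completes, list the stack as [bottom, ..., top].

PUSH 7   → 7
STORE 0  → (empty)
PUSH 7   → 7
PUSH 2   → 7 2
SWAP     → 2 7
LOAD 0   → 2 7 7
DIV      → 2 1
STORE 1  → 2
POP      → (empty)
PUSH -40 → -40
DUP      → -40 -40
POP      → -40
NEG      → 40
PUSH -5  → 40 -5
SUB      → 45
LOAD 1   → 45 1

[45, 1]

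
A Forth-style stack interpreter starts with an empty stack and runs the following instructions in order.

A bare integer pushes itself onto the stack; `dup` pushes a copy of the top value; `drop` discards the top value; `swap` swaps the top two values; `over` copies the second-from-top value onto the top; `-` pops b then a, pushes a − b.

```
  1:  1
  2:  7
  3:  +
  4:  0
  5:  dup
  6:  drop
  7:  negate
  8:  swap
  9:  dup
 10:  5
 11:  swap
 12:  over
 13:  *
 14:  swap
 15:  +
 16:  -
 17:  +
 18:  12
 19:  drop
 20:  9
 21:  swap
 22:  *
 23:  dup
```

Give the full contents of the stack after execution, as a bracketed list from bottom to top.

[-333, -333]

1      -> [1]
7      -> [1, 7]
+      -> [8]
0      -> [8, 0]
dup    -> [8, 0, 0]
drop   -> [8, 0]
negate -> [8, 0]
swap   -> [0, 8]
dup    -> [0, 8, 8]
5      -> [0, 8, 8, 5]
swap   -> [0, 8, 5, 8]
over   -> [0, 8, 5, 8, 5]
*      -> [0, 8, 5, 40]
swap   -> [0, 8, 40, 5]
+      -> [0, 8, 45]
-      -> [0, -37]
+      -> [-37]
12     -> [-37, 12]
drop   -> [-37]
9      -> [-37, 9]
swap   -> [9, -37]
*      -> [-333]
dup    -> [-333, -333]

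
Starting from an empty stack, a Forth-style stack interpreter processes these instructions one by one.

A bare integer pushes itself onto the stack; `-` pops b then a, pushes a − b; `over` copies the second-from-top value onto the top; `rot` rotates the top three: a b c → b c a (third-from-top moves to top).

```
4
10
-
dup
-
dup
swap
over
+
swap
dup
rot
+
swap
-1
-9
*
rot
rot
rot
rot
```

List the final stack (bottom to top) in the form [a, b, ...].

[0, 9, 0]

4    : [4]
10   : [4, 10]
-    : [-6]
dup  : [-6, -6]
-    : [0]
dup  : [0, 0]
swap : [0, 0]
over : [0, 0, 0]
+    : [0, 0]
swap : [0, 0]
dup  : [0, 0, 0]
rot  : [0, 0, 0]
+    : [0, 0]
swap : [0, 0]
-1   : [0, 0, -1]
-9   : [0, 0, -1, -9]
*    : [0, 0, 9]
rot  : [0, 9, 0]
rot  : [9, 0, 0]
rot  : [0, 0, 9]
rot  : [0, 9, 0]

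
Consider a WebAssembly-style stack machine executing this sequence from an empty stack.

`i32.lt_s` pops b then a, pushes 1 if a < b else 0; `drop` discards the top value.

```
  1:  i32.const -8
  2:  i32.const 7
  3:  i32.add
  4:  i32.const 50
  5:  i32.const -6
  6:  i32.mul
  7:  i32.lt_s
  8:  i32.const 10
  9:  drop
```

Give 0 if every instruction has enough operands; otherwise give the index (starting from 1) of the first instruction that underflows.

i32.const -8 : [-8]
i32.const 7  : [-8, 7]
i32.add      : [-1]
i32.const 50 : [-1, 50]
i32.const -6 : [-1, 50, -6]
i32.mul      : [-1, -300]
i32.lt_s     : [0]
i32.const 10 : [0, 10]
drop         : [0]

0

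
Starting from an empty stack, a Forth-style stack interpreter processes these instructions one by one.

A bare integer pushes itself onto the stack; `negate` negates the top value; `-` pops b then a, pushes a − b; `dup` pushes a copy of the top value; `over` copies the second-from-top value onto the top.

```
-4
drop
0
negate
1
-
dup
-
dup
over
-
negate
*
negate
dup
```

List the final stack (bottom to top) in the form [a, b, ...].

[0, 0]

-4     → -4
drop   → (empty)
0      → 0
negate → 0
1      → 0 1
-      → -1
dup    → -1 -1
-      → 0
dup    → 0 0
over   → 0 0 0
-      → 0 0
negate → 0 0
*      → 0
negate → 0
dup    → 0 0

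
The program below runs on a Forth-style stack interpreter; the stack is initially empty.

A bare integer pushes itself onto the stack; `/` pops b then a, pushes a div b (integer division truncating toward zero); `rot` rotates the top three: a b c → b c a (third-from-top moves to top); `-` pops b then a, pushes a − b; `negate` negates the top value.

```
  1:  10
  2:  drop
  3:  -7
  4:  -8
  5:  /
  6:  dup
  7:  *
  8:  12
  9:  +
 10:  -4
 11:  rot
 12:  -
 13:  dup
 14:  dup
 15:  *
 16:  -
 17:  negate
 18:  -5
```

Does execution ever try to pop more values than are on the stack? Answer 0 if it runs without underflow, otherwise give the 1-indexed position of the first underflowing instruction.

10    10
drop  (empty)
-7    -7
-8    -7 -8
/     0
dup   0 0
*     0
12    0 12
+     12
-4    12 -4
rot  — needs 3 operands, stack has 2 → underflow

11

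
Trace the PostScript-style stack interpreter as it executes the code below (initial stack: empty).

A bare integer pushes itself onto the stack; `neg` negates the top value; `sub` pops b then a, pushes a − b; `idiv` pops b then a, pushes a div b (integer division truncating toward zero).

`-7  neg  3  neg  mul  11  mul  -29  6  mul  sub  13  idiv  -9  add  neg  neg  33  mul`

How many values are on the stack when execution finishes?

1

-7   -> -7
neg  -> 7
3    -> 7 3
neg  -> 7 -3
mul  -> -21
11   -> -21 11
mul  -> -231
-29  -> -231 -29
6    -> -231 -29 6
mul  -> -231 -174
sub  -> -57
13   -> -57 13
idiv -> -4
-9   -> -4 -9
add  -> -13
neg  -> 13
neg  -> -13
33   -> -13 33
mul  -> -429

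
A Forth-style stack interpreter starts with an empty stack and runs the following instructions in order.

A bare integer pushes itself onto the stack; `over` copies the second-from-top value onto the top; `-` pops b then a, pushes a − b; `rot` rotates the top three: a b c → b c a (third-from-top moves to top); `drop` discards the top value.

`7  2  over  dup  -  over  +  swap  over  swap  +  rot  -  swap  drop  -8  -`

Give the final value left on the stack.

7    : 7
2    : 7 2
over : 7 2 7
dup  : 7 2 7 7
-    : 7 2 0
over : 7 2 0 2
+    : 7 2 2
swap : 7 2 2
over : 7 2 2 2
swap : 7 2 2 2
+    : 7 2 4
rot  : 2 4 7
-    : 2 -3
swap : -3 2
drop : -3
-8   : -3 -8
-    : 5

5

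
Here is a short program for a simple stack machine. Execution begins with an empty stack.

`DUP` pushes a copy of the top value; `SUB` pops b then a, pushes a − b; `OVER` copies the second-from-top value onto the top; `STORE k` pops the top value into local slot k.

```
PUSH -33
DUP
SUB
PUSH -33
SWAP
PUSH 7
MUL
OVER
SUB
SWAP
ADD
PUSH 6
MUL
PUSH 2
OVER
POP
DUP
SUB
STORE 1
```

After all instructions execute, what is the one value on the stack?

0

PUSH -33 → -33
DUP      → -33 -33
SUB      → 0
PUSH -33 → 0 -33
SWAP     → -33 0
PUSH 7   → -33 0 7
MUL      → -33 0
OVER     → -33 0 -33
SUB      → -33 33
SWAP     → 33 -33
ADD      → 0
PUSH 6   → 0 6
MUL      → 0
PUSH 2   → 0 2
OVER     → 0 2 0
POP      → 0 2
DUP      → 0 2 2
SUB      → 0 0
STORE 1  → 0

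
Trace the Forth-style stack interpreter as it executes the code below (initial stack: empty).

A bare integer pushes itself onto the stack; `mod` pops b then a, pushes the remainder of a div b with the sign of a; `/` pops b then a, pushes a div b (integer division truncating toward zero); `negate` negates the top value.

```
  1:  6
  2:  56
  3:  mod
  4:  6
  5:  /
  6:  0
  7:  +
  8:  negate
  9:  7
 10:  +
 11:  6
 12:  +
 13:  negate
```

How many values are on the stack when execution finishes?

1

6       [6]
56      [6, 56]
mod     [6]
6       [6, 6]
/       [1]
0       [1, 0]
+       [1]
negate  [-1]
7       [-1, 7]
+       [6]
6       [6, 6]
+       [12]
negate  [-12]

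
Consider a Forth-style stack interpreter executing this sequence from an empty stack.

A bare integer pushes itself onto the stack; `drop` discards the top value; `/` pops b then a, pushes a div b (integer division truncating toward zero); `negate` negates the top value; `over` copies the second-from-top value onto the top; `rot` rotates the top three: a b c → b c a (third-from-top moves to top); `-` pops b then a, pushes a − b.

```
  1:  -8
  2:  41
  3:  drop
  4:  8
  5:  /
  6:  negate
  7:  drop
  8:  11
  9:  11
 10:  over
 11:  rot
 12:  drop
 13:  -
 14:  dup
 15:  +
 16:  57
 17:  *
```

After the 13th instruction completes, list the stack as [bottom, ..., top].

-8     -> [-8]
41     -> [-8, 41]
drop   -> [-8]
8      -> [-8, 8]
/      -> [-1]
negate -> [1]
drop   -> []
11     -> [11]
11     -> [11, 11]
over   -> [11, 11, 11]
rot    -> [11, 11, 11]
drop   -> [11, 11]
-      -> [0]

[0]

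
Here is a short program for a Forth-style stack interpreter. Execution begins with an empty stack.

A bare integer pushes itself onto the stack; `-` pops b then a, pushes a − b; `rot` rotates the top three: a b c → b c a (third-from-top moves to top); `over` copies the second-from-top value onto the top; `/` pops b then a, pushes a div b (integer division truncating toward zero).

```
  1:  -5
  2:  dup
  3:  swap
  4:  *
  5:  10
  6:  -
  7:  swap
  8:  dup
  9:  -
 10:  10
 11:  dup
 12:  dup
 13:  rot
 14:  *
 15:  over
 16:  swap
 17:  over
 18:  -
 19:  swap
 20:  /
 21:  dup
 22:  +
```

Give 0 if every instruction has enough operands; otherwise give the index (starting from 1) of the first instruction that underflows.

-5   : [-5]
dup  : [-5, -5]
swap : [-5, -5]
*    : [25]
10   : [25, 10]
-    : [15]
swap  — needs 2 operands, stack has 1 → underflow

7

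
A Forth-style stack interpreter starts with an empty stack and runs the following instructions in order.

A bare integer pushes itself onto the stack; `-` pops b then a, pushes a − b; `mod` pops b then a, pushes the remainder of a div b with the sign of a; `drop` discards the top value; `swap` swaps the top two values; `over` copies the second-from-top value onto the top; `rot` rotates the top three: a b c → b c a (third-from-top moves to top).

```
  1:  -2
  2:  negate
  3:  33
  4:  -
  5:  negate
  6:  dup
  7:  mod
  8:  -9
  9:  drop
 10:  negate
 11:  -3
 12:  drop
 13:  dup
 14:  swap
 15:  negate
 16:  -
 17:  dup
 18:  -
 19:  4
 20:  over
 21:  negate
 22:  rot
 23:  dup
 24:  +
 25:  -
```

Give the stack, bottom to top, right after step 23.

[4, 0, 0, 0]

-2      [-2]
negate  [2]
33      [2, 33]
-       [-31]
negate  [31]
dup     [31, 31]
mod     [0]
-9      [0, -9]
drop    [0]
negate  [0]
-3      [0, -3]
drop    [0]
dup     [0, 0]
swap    [0, 0]
negate  [0, 0]
-       [0]
dup     [0, 0]
-       [0]
4       [0, 4]
over    [0, 4, 0]
negate  [0, 4, 0]
rot     [4, 0, 0]
dup     [4, 0, 0, 0]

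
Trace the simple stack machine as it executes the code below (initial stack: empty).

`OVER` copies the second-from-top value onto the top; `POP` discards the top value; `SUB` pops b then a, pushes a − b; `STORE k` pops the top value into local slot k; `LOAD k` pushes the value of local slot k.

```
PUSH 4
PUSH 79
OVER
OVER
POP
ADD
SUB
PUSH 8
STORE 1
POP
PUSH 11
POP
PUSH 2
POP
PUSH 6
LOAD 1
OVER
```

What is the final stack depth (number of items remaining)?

PUSH 4  -> [4]
PUSH 79 -> [4, 79]
OVER    -> [4, 79, 4]
OVER    -> [4, 79, 4, 79]
POP     -> [4, 79, 4]
ADD     -> [4, 83]
SUB     -> [-79]
PUSH 8  -> [-79, 8]
STORE 1 -> [-79]
POP     -> []
PUSH 11 -> [11]
POP     -> []
PUSH 2  -> [2]
POP     -> []
PUSH 6  -> [6]
LOAD 1  -> [6, 8]
OVER    -> [6, 8, 6]

3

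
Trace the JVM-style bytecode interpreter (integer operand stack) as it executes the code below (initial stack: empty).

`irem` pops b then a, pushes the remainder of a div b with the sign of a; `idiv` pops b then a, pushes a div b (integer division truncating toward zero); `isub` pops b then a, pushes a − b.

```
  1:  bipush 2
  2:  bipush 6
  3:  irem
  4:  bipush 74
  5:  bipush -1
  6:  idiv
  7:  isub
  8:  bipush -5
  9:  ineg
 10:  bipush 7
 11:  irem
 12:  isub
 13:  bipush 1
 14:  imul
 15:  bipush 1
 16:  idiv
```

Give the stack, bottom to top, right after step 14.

[71]

bipush 2  -> [2]
bipush 6  -> [2, 6]
irem      -> [2]
bipush 74 -> [2, 74]
bipush -1 -> [2, 74, -1]
idiv      -> [2, -74]
isub      -> [76]
bipush -5 -> [76, -5]
ineg      -> [76, 5]
bipush 7  -> [76, 5, 7]
irem      -> [76, 5]
isub      -> [71]
bipush 1  -> [71, 1]
imul      -> [71]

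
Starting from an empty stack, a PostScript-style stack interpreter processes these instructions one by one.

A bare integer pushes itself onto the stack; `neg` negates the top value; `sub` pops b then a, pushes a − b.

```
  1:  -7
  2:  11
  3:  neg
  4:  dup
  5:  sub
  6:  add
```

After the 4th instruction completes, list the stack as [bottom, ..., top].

-7  → [-7]
11  → [-7, 11]
neg → [-7, -11]
dup → [-7, -11, -11]

[-7, -11, -11]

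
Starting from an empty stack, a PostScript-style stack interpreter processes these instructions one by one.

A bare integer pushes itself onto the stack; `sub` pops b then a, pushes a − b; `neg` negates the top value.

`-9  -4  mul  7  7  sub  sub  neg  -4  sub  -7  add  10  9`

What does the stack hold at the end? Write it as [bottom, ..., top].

-9  -> -9
-4  -> -9 -4
mul -> 36
7   -> 36 7
7   -> 36 7 7
sub -> 36 0
sub -> 36
neg -> -36
-4  -> -36 -4
sub -> -32
-7  -> -32 -7
add -> -39
10  -> -39 10
9   -> -39 10 9

[-39, 10, 9]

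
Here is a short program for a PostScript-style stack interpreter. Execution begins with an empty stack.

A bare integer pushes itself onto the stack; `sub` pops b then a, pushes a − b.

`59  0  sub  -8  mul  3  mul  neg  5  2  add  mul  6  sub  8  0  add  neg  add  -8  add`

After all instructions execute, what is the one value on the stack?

9890

59   [59]
0    [59, 0]
sub  [59]
-8   [59, -8]
mul  [-472]
3    [-472, 3]
mul  [-1416]
neg  [1416]
5    [1416, 5]
2    [1416, 5, 2]
add  [1416, 7]
mul  [9912]
6    [9912, 6]
sub  [9906]
8    [9906, 8]
0    [9906, 8, 0]
add  [9906, 8]
neg  [9906, -8]
add  [9898]
-8   [9898, -8]
add  [9890]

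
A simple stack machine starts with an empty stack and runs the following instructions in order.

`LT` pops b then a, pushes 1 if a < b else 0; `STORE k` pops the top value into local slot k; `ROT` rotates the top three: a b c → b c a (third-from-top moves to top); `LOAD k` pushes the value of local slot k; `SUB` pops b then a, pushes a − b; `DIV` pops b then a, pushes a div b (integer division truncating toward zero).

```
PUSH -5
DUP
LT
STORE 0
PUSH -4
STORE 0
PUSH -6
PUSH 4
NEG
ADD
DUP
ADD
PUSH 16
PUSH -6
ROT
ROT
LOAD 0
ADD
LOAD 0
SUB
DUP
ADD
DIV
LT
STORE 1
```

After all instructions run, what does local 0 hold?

-4

PUSH -5 → -5
DUP     → -5 -5
LT      → 0
STORE 0 → (empty)
PUSH -4 → -4
STORE 0 → (empty)
PUSH -6 → -6
PUSH 4  → -6 4
NEG     → -6 -4
ADD     → -10
DUP     → -10 -10
ADD     → -20
PUSH 16 → -20 16
PUSH -6 → -20 16 -6
ROT     → 16 -6 -20
ROT     → -6 -20 16
LOAD 0  → -6 -20 16 -4
ADD     → -6 -20 12
LOAD 0  → -6 -20 12 -4
SUB     → -6 -20 16
DUP     → -6 -20 16 16
ADD     → -6 -20 32
DIV     → -6 0
LT      → 1
STORE 1 → (empty)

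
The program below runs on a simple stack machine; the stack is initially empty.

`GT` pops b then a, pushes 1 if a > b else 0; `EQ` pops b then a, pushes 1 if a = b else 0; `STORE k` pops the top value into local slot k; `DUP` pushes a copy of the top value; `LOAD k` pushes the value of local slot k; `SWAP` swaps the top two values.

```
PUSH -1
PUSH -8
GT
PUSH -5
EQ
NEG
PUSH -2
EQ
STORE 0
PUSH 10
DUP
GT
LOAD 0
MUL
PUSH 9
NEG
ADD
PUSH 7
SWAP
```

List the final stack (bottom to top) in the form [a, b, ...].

[7, -9]

PUSH -1 : -1
PUSH -8 : -1 -8
GT      : 1
PUSH -5 : 1 -5
EQ      : 0
NEG     : 0
PUSH -2 : 0 -2
EQ      : 0
STORE 0 : (empty)
PUSH 10 : 10
DUP     : 10 10
GT      : 0
LOAD 0  : 0 0
MUL     : 0
PUSH 9  : 0 9
NEG     : 0 -9
ADD     : -9
PUSH 7  : -9 7
SWAP    : 7 -9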